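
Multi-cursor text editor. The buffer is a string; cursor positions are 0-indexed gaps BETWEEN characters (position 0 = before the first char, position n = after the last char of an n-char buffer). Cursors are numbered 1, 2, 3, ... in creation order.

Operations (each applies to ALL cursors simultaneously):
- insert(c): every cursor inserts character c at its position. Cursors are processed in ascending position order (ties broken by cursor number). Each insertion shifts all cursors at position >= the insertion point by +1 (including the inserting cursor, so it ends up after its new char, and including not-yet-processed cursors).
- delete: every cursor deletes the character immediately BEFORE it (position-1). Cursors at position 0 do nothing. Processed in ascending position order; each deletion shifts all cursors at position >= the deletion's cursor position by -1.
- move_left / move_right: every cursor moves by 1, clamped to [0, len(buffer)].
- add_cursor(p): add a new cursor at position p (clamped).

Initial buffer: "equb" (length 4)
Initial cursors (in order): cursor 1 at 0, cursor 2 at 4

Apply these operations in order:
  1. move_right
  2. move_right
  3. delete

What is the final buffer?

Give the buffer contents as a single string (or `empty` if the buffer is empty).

After op 1 (move_right): buffer="equb" (len 4), cursors c1@1 c2@4, authorship ....
After op 2 (move_right): buffer="equb" (len 4), cursors c1@2 c2@4, authorship ....
After op 3 (delete): buffer="eu" (len 2), cursors c1@1 c2@2, authorship ..

Answer: eu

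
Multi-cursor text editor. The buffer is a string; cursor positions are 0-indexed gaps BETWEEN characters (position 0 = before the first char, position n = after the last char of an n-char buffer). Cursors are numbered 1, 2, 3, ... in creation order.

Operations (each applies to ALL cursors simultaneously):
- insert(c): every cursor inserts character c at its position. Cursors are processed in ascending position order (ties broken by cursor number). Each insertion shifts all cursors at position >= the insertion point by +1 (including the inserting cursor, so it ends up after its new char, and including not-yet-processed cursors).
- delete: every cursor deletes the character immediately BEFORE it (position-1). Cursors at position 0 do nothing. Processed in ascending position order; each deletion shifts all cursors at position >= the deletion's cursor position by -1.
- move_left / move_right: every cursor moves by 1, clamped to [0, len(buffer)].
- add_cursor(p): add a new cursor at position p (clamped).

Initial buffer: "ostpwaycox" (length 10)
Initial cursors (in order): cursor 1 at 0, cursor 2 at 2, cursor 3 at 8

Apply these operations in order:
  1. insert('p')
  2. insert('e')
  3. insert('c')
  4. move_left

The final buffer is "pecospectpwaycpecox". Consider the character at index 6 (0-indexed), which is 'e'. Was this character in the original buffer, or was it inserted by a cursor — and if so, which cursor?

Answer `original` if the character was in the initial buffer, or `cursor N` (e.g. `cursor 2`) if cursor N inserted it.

Answer: cursor 2

Derivation:
After op 1 (insert('p')): buffer="posptpwaycpox" (len 13), cursors c1@1 c2@4 c3@11, authorship 1..2......3..
After op 2 (insert('e')): buffer="peospetpwaycpeox" (len 16), cursors c1@2 c2@6 c3@14, authorship 11..22......33..
After op 3 (insert('c')): buffer="pecospectpwaycpecox" (len 19), cursors c1@3 c2@8 c3@17, authorship 111..222......333..
After op 4 (move_left): buffer="pecospectpwaycpecox" (len 19), cursors c1@2 c2@7 c3@16, authorship 111..222......333..
Authorship (.=original, N=cursor N): 1 1 1 . . 2 2 2 . . . . . . 3 3 3 . .
Index 6: author = 2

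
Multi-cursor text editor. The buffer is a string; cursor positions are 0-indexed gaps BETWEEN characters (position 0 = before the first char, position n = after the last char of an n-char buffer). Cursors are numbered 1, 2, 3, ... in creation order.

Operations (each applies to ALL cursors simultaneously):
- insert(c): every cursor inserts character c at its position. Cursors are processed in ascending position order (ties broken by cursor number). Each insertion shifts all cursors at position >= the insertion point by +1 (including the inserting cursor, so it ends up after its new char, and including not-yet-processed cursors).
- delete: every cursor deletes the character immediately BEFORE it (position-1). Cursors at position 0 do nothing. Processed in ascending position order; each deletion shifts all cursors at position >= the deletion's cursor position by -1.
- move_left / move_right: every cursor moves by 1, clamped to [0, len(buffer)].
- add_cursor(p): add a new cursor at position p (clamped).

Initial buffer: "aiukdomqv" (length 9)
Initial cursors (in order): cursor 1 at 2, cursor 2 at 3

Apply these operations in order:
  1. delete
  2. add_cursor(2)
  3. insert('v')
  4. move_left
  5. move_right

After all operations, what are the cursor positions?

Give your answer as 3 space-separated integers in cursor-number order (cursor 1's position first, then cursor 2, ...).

After op 1 (delete): buffer="akdomqv" (len 7), cursors c1@1 c2@1, authorship .......
After op 2 (add_cursor(2)): buffer="akdomqv" (len 7), cursors c1@1 c2@1 c3@2, authorship .......
After op 3 (insert('v')): buffer="avvkvdomqv" (len 10), cursors c1@3 c2@3 c3@5, authorship .12.3.....
After op 4 (move_left): buffer="avvkvdomqv" (len 10), cursors c1@2 c2@2 c3@4, authorship .12.3.....
After op 5 (move_right): buffer="avvkvdomqv" (len 10), cursors c1@3 c2@3 c3@5, authorship .12.3.....

Answer: 3 3 5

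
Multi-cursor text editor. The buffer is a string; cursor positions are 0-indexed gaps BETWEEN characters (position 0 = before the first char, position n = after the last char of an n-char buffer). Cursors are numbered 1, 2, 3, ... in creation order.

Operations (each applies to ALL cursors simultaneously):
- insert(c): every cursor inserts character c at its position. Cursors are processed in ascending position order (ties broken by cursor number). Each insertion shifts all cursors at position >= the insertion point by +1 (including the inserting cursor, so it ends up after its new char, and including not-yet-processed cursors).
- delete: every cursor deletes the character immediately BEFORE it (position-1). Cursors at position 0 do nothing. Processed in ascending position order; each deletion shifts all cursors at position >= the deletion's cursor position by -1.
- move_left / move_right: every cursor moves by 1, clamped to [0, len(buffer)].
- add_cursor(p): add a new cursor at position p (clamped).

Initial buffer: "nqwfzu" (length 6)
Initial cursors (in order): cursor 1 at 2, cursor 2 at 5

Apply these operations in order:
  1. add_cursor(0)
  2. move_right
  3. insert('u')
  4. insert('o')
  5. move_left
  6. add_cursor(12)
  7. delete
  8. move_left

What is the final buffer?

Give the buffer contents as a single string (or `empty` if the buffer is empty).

Answer: noqwofzu

Derivation:
After op 1 (add_cursor(0)): buffer="nqwfzu" (len 6), cursors c3@0 c1@2 c2@5, authorship ......
After op 2 (move_right): buffer="nqwfzu" (len 6), cursors c3@1 c1@3 c2@6, authorship ......
After op 3 (insert('u')): buffer="nuqwufzuu" (len 9), cursors c3@2 c1@5 c2@9, authorship .3..1...2
After op 4 (insert('o')): buffer="nuoqwuofzuuo" (len 12), cursors c3@3 c1@7 c2@12, authorship .33..11...22
After op 5 (move_left): buffer="nuoqwuofzuuo" (len 12), cursors c3@2 c1@6 c2@11, authorship .33..11...22
After op 6 (add_cursor(12)): buffer="nuoqwuofzuuo" (len 12), cursors c3@2 c1@6 c2@11 c4@12, authorship .33..11...22
After op 7 (delete): buffer="noqwofzu" (len 8), cursors c3@1 c1@4 c2@8 c4@8, authorship .3..1...
After op 8 (move_left): buffer="noqwofzu" (len 8), cursors c3@0 c1@3 c2@7 c4@7, authorship .3..1...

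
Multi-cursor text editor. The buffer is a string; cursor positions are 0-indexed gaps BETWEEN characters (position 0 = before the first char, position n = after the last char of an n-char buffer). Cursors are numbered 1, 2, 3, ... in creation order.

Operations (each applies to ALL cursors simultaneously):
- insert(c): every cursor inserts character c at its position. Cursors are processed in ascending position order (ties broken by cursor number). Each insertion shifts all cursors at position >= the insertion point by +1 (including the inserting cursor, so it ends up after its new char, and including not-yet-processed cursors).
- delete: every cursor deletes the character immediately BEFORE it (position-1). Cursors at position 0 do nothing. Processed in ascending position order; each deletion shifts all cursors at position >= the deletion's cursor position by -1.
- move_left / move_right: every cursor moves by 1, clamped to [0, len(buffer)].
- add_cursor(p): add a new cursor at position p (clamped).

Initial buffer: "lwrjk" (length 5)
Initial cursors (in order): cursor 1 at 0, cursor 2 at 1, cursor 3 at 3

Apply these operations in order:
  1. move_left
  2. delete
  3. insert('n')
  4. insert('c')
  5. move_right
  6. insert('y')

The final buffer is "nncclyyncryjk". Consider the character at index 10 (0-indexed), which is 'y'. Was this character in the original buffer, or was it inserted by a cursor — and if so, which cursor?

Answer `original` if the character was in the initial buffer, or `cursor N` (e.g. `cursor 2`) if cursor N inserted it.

Answer: cursor 3

Derivation:
After op 1 (move_left): buffer="lwrjk" (len 5), cursors c1@0 c2@0 c3@2, authorship .....
After op 2 (delete): buffer="lrjk" (len 4), cursors c1@0 c2@0 c3@1, authorship ....
After op 3 (insert('n')): buffer="nnlnrjk" (len 7), cursors c1@2 c2@2 c3@4, authorship 12.3...
After op 4 (insert('c')): buffer="nncclncrjk" (len 10), cursors c1@4 c2@4 c3@7, authorship 1212.33...
After op 5 (move_right): buffer="nncclncrjk" (len 10), cursors c1@5 c2@5 c3@8, authorship 1212.33...
After op 6 (insert('y')): buffer="nncclyyncryjk" (len 13), cursors c1@7 c2@7 c3@11, authorship 1212.1233.3..
Authorship (.=original, N=cursor N): 1 2 1 2 . 1 2 3 3 . 3 . .
Index 10: author = 3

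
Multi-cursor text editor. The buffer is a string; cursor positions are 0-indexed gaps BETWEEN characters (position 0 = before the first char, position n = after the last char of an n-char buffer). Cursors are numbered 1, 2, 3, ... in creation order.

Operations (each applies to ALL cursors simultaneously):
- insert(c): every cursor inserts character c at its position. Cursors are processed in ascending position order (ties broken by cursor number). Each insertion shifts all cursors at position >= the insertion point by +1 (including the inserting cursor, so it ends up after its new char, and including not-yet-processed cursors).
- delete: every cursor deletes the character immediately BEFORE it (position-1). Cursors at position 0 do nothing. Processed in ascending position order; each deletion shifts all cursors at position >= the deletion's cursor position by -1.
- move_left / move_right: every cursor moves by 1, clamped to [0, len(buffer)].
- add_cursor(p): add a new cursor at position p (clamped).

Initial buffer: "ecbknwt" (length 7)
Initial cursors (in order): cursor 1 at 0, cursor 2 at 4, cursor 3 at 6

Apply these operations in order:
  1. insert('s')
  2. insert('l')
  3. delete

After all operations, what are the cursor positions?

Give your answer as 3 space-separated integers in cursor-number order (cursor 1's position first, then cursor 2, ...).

Answer: 1 6 9

Derivation:
After op 1 (insert('s')): buffer="secbksnwst" (len 10), cursors c1@1 c2@6 c3@9, authorship 1....2..3.
After op 2 (insert('l')): buffer="slecbkslnwslt" (len 13), cursors c1@2 c2@8 c3@12, authorship 11....22..33.
After op 3 (delete): buffer="secbksnwst" (len 10), cursors c1@1 c2@6 c3@9, authorship 1....2..3.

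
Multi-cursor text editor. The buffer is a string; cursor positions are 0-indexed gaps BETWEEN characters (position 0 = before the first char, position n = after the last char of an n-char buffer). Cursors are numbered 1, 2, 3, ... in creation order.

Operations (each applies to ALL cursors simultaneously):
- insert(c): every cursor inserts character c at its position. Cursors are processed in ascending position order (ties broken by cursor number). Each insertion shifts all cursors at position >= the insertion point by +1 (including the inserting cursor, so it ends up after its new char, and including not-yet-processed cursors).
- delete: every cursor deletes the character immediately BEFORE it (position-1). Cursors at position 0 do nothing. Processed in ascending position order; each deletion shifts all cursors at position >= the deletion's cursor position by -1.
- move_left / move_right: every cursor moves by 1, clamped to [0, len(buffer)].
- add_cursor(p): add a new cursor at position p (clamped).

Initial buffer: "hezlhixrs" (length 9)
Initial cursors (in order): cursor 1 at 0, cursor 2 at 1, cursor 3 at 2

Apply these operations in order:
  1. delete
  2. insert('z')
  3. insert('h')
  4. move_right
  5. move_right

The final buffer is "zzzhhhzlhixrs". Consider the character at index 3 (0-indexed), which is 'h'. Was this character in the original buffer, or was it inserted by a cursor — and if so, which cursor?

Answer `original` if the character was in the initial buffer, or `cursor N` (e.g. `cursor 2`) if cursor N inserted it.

After op 1 (delete): buffer="zlhixrs" (len 7), cursors c1@0 c2@0 c3@0, authorship .......
After op 2 (insert('z')): buffer="zzzzlhixrs" (len 10), cursors c1@3 c2@3 c3@3, authorship 123.......
After op 3 (insert('h')): buffer="zzzhhhzlhixrs" (len 13), cursors c1@6 c2@6 c3@6, authorship 123123.......
After op 4 (move_right): buffer="zzzhhhzlhixrs" (len 13), cursors c1@7 c2@7 c3@7, authorship 123123.......
After op 5 (move_right): buffer="zzzhhhzlhixrs" (len 13), cursors c1@8 c2@8 c3@8, authorship 123123.......
Authorship (.=original, N=cursor N): 1 2 3 1 2 3 . . . . . . .
Index 3: author = 1

Answer: cursor 1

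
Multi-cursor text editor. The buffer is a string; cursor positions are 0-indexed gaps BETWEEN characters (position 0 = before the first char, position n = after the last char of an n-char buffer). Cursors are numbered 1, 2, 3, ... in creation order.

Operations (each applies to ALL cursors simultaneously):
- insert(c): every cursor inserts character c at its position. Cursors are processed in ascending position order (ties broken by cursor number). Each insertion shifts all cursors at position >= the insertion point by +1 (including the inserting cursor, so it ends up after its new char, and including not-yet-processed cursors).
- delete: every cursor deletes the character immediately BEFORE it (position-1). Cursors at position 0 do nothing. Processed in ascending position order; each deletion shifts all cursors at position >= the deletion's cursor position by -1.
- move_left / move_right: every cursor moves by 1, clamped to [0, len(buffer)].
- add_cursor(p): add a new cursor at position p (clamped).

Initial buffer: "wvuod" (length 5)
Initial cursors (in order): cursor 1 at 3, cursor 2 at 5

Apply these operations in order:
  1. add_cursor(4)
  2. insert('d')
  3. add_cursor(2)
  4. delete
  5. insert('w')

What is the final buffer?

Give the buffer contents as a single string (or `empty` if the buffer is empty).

After op 1 (add_cursor(4)): buffer="wvuod" (len 5), cursors c1@3 c3@4 c2@5, authorship .....
After op 2 (insert('d')): buffer="wvudoddd" (len 8), cursors c1@4 c3@6 c2@8, authorship ...1.3.2
After op 3 (add_cursor(2)): buffer="wvudoddd" (len 8), cursors c4@2 c1@4 c3@6 c2@8, authorship ...1.3.2
After op 4 (delete): buffer="wuod" (len 4), cursors c4@1 c1@2 c3@3 c2@4, authorship ....
After op 5 (insert('w')): buffer="wwuwowdw" (len 8), cursors c4@2 c1@4 c3@6 c2@8, authorship .4.1.3.2

Answer: wwuwowdw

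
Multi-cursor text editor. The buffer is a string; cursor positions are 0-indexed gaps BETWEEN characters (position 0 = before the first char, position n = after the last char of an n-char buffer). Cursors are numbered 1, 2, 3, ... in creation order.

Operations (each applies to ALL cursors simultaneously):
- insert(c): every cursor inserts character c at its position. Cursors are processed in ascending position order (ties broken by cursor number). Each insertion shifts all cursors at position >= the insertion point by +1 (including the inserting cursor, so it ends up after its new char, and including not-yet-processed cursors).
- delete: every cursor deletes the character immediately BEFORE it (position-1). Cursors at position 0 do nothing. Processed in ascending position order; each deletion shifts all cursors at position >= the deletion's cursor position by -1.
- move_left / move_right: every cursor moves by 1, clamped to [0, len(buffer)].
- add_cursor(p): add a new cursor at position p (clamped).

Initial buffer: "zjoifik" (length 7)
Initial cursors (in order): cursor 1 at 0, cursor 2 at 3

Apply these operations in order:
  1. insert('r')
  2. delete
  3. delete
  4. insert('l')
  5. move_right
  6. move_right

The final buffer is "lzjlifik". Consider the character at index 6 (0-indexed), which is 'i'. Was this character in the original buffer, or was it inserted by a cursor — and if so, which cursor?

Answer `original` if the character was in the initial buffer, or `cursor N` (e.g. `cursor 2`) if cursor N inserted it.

After op 1 (insert('r')): buffer="rzjorifik" (len 9), cursors c1@1 c2@5, authorship 1...2....
After op 2 (delete): buffer="zjoifik" (len 7), cursors c1@0 c2@3, authorship .......
After op 3 (delete): buffer="zjifik" (len 6), cursors c1@0 c2@2, authorship ......
After op 4 (insert('l')): buffer="lzjlifik" (len 8), cursors c1@1 c2@4, authorship 1..2....
After op 5 (move_right): buffer="lzjlifik" (len 8), cursors c1@2 c2@5, authorship 1..2....
After op 6 (move_right): buffer="lzjlifik" (len 8), cursors c1@3 c2@6, authorship 1..2....
Authorship (.=original, N=cursor N): 1 . . 2 . . . .
Index 6: author = original

Answer: original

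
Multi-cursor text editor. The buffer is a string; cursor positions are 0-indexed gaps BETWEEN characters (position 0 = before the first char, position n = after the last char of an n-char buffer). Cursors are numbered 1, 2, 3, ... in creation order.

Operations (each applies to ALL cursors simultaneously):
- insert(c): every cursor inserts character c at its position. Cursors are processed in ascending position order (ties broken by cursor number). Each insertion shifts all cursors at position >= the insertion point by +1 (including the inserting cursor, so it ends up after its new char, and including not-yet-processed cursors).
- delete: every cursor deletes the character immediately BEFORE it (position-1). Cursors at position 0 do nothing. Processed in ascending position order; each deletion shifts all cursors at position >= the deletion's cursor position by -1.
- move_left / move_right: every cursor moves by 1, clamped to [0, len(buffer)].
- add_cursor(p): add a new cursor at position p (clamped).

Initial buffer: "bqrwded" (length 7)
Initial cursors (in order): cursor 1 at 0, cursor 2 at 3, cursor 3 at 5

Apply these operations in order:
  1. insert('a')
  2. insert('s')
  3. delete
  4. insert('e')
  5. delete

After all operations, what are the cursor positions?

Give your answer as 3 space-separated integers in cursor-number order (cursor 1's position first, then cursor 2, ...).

After op 1 (insert('a')): buffer="abqrawdaed" (len 10), cursors c1@1 c2@5 c3@8, authorship 1...2..3..
After op 2 (insert('s')): buffer="asbqraswdased" (len 13), cursors c1@2 c2@7 c3@11, authorship 11...22..33..
After op 3 (delete): buffer="abqrawdaed" (len 10), cursors c1@1 c2@5 c3@8, authorship 1...2..3..
After op 4 (insert('e')): buffer="aebqraewdaeed" (len 13), cursors c1@2 c2@7 c3@11, authorship 11...22..33..
After op 5 (delete): buffer="abqrawdaed" (len 10), cursors c1@1 c2@5 c3@8, authorship 1...2..3..

Answer: 1 5 8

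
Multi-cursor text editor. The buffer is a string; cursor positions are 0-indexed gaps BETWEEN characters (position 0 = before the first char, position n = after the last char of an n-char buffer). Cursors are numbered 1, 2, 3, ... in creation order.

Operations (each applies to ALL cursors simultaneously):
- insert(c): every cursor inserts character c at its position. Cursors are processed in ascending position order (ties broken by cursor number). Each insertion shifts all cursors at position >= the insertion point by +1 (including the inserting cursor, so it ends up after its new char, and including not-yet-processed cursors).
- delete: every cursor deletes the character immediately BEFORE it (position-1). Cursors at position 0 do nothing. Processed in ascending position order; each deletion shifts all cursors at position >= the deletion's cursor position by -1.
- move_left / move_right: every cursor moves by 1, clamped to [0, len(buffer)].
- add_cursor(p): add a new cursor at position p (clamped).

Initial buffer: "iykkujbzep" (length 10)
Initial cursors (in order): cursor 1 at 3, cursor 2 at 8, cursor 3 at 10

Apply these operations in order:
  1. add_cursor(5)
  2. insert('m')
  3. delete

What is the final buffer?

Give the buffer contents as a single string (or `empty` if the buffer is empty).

After op 1 (add_cursor(5)): buffer="iykkujbzep" (len 10), cursors c1@3 c4@5 c2@8 c3@10, authorship ..........
After op 2 (insert('m')): buffer="iykmkumjbzmepm" (len 14), cursors c1@4 c4@7 c2@11 c3@14, authorship ...1..4...2..3
After op 3 (delete): buffer="iykkujbzep" (len 10), cursors c1@3 c4@5 c2@8 c3@10, authorship ..........

Answer: iykkujbzep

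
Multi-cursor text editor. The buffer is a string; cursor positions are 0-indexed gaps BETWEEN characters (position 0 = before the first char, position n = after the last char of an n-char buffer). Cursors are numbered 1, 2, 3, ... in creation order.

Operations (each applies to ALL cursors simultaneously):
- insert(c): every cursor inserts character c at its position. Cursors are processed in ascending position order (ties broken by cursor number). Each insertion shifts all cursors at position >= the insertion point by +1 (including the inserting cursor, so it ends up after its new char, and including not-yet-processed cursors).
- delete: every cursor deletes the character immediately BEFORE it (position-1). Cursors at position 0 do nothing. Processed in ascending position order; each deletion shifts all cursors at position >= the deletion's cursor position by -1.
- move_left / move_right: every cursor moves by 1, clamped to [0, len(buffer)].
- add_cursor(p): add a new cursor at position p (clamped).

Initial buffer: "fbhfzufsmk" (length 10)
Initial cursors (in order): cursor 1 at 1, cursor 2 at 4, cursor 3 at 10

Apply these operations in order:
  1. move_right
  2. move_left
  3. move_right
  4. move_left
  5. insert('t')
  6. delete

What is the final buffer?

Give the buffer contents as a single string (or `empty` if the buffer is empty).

Answer: fbhfzufsmk

Derivation:
After op 1 (move_right): buffer="fbhfzufsmk" (len 10), cursors c1@2 c2@5 c3@10, authorship ..........
After op 2 (move_left): buffer="fbhfzufsmk" (len 10), cursors c1@1 c2@4 c3@9, authorship ..........
After op 3 (move_right): buffer="fbhfzufsmk" (len 10), cursors c1@2 c2@5 c3@10, authorship ..........
After op 4 (move_left): buffer="fbhfzufsmk" (len 10), cursors c1@1 c2@4 c3@9, authorship ..........
After op 5 (insert('t')): buffer="ftbhftzufsmtk" (len 13), cursors c1@2 c2@6 c3@12, authorship .1...2.....3.
After op 6 (delete): buffer="fbhfzufsmk" (len 10), cursors c1@1 c2@4 c3@9, authorship ..........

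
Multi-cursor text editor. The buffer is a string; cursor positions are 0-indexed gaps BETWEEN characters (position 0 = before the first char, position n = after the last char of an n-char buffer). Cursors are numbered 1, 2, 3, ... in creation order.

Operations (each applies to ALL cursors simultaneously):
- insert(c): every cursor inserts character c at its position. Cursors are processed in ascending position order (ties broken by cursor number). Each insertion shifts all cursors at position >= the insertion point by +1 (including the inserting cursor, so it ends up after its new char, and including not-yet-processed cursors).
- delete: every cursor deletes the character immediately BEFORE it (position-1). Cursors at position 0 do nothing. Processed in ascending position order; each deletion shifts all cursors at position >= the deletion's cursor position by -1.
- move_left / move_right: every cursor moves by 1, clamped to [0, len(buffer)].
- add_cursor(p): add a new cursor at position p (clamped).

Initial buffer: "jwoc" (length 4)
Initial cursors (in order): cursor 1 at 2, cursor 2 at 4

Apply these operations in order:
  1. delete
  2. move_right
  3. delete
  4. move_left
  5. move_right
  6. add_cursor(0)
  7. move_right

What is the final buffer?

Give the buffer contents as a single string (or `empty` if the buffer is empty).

Answer: empty

Derivation:
After op 1 (delete): buffer="jo" (len 2), cursors c1@1 c2@2, authorship ..
After op 2 (move_right): buffer="jo" (len 2), cursors c1@2 c2@2, authorship ..
After op 3 (delete): buffer="" (len 0), cursors c1@0 c2@0, authorship 
After op 4 (move_left): buffer="" (len 0), cursors c1@0 c2@0, authorship 
After op 5 (move_right): buffer="" (len 0), cursors c1@0 c2@0, authorship 
After op 6 (add_cursor(0)): buffer="" (len 0), cursors c1@0 c2@0 c3@0, authorship 
After op 7 (move_right): buffer="" (len 0), cursors c1@0 c2@0 c3@0, authorship 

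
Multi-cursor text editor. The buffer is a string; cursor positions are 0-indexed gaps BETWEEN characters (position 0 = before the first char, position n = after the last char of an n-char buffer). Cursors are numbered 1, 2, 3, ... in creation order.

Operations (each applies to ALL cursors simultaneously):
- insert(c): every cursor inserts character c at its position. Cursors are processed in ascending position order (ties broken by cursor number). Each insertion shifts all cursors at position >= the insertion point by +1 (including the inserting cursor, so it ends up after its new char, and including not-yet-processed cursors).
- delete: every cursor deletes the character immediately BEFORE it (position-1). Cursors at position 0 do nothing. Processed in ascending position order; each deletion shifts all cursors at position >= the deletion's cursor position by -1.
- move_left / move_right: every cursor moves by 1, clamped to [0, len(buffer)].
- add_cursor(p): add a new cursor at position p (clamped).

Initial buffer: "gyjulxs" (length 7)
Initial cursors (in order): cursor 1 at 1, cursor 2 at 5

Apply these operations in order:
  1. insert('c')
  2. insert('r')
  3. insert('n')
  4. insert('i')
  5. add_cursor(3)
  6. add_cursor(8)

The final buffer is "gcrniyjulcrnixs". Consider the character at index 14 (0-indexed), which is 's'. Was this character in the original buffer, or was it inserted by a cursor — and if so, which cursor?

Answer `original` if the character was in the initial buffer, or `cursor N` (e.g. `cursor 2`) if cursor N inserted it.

After op 1 (insert('c')): buffer="gcyjulcxs" (len 9), cursors c1@2 c2@7, authorship .1....2..
After op 2 (insert('r')): buffer="gcryjulcrxs" (len 11), cursors c1@3 c2@9, authorship .11....22..
After op 3 (insert('n')): buffer="gcrnyjulcrnxs" (len 13), cursors c1@4 c2@11, authorship .111....222..
After op 4 (insert('i')): buffer="gcrniyjulcrnixs" (len 15), cursors c1@5 c2@13, authorship .1111....2222..
After op 5 (add_cursor(3)): buffer="gcrniyjulcrnixs" (len 15), cursors c3@3 c1@5 c2@13, authorship .1111....2222..
After op 6 (add_cursor(8)): buffer="gcrniyjulcrnixs" (len 15), cursors c3@3 c1@5 c4@8 c2@13, authorship .1111....2222..
Authorship (.=original, N=cursor N): . 1 1 1 1 . . . . 2 2 2 2 . .
Index 14: author = original

Answer: original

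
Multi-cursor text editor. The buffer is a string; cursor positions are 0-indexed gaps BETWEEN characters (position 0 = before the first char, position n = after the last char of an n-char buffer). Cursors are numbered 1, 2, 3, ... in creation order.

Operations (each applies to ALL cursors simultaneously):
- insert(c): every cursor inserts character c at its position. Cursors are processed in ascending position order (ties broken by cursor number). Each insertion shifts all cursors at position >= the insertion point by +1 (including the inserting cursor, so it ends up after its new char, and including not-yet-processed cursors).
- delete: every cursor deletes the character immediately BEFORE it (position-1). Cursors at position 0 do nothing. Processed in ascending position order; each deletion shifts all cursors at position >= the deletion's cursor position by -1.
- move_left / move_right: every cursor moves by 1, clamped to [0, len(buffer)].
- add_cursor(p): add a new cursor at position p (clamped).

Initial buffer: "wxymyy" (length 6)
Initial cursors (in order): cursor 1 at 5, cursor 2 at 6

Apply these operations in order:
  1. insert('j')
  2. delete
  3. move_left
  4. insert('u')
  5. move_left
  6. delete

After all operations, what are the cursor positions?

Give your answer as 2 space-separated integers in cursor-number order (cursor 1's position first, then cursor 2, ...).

After op 1 (insert('j')): buffer="wxymyjyj" (len 8), cursors c1@6 c2@8, authorship .....1.2
After op 2 (delete): buffer="wxymyy" (len 6), cursors c1@5 c2@6, authorship ......
After op 3 (move_left): buffer="wxymyy" (len 6), cursors c1@4 c2@5, authorship ......
After op 4 (insert('u')): buffer="wxymuyuy" (len 8), cursors c1@5 c2@7, authorship ....1.2.
After op 5 (move_left): buffer="wxymuyuy" (len 8), cursors c1@4 c2@6, authorship ....1.2.
After op 6 (delete): buffer="wxyuuy" (len 6), cursors c1@3 c2@4, authorship ...12.

Answer: 3 4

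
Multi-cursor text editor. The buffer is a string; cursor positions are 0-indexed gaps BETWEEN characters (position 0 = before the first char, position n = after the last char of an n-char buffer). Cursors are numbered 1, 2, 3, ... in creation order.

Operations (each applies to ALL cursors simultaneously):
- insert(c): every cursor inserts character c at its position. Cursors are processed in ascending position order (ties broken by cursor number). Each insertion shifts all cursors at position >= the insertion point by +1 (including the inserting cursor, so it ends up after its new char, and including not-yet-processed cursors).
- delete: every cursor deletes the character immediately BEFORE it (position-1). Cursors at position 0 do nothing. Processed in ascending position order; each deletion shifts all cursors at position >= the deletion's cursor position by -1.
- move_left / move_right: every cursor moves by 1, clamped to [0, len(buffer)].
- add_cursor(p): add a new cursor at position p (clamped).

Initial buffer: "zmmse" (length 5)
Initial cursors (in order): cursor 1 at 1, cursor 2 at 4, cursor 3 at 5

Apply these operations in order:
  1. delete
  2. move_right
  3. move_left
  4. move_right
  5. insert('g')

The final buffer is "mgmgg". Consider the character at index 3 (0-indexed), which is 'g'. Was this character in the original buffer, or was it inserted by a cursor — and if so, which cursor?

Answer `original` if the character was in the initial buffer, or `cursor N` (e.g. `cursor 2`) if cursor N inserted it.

After op 1 (delete): buffer="mm" (len 2), cursors c1@0 c2@2 c3@2, authorship ..
After op 2 (move_right): buffer="mm" (len 2), cursors c1@1 c2@2 c3@2, authorship ..
After op 3 (move_left): buffer="mm" (len 2), cursors c1@0 c2@1 c3@1, authorship ..
After op 4 (move_right): buffer="mm" (len 2), cursors c1@1 c2@2 c3@2, authorship ..
After op 5 (insert('g')): buffer="mgmgg" (len 5), cursors c1@2 c2@5 c3@5, authorship .1.23
Authorship (.=original, N=cursor N): . 1 . 2 3
Index 3: author = 2

Answer: cursor 2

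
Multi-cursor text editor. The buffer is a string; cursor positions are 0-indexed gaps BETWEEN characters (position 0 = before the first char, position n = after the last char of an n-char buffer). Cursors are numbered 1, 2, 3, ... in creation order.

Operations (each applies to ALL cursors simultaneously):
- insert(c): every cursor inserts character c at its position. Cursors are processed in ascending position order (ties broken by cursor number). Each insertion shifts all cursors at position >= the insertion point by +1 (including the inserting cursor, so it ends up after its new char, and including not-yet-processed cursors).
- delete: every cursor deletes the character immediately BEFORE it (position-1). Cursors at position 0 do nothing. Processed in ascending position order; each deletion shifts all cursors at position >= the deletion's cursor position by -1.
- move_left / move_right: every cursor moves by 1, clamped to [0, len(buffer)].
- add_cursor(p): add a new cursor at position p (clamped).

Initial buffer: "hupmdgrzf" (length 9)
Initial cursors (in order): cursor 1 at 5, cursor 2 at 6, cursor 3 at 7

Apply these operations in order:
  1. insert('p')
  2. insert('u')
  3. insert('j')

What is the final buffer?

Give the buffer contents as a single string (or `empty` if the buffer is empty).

Answer: hupmdpujgpujrpujzf

Derivation:
After op 1 (insert('p')): buffer="hupmdpgprpzf" (len 12), cursors c1@6 c2@8 c3@10, authorship .....1.2.3..
After op 2 (insert('u')): buffer="hupmdpugpurpuzf" (len 15), cursors c1@7 c2@10 c3@13, authorship .....11.22.33..
After op 3 (insert('j')): buffer="hupmdpujgpujrpujzf" (len 18), cursors c1@8 c2@12 c3@16, authorship .....111.222.333..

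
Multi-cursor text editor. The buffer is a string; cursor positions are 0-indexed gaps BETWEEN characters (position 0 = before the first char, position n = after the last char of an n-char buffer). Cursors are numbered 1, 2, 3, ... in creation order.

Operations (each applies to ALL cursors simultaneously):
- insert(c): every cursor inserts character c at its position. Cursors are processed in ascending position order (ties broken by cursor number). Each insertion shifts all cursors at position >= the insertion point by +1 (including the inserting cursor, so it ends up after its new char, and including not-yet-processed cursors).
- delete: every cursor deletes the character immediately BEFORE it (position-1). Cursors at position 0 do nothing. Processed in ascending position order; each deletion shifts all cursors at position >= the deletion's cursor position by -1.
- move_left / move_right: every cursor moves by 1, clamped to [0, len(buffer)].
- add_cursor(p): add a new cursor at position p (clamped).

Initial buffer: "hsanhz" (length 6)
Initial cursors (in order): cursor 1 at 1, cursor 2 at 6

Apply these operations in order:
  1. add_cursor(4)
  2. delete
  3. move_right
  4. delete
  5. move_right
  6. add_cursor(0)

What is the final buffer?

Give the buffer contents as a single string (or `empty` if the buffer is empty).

Answer: empty

Derivation:
After op 1 (add_cursor(4)): buffer="hsanhz" (len 6), cursors c1@1 c3@4 c2@6, authorship ......
After op 2 (delete): buffer="sah" (len 3), cursors c1@0 c3@2 c2@3, authorship ...
After op 3 (move_right): buffer="sah" (len 3), cursors c1@1 c2@3 c3@3, authorship ...
After op 4 (delete): buffer="" (len 0), cursors c1@0 c2@0 c3@0, authorship 
After op 5 (move_right): buffer="" (len 0), cursors c1@0 c2@0 c3@0, authorship 
After op 6 (add_cursor(0)): buffer="" (len 0), cursors c1@0 c2@0 c3@0 c4@0, authorship 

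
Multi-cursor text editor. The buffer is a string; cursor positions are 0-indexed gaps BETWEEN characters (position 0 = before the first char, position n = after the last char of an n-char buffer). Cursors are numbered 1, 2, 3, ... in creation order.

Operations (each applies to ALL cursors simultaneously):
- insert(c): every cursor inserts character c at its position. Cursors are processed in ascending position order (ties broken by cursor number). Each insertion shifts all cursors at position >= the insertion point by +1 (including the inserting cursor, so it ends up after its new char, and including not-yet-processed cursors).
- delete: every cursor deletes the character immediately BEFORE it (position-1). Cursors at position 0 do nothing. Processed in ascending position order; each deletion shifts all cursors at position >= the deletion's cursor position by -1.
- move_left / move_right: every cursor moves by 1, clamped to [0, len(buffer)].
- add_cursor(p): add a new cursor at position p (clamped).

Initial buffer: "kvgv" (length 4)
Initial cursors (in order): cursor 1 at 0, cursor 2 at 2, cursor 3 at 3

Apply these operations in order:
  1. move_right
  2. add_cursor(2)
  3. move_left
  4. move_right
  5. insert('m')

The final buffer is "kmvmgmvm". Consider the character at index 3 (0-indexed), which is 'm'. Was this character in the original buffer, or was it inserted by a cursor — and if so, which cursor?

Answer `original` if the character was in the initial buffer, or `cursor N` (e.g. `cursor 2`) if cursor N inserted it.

Answer: cursor 4

Derivation:
After op 1 (move_right): buffer="kvgv" (len 4), cursors c1@1 c2@3 c3@4, authorship ....
After op 2 (add_cursor(2)): buffer="kvgv" (len 4), cursors c1@1 c4@2 c2@3 c3@4, authorship ....
After op 3 (move_left): buffer="kvgv" (len 4), cursors c1@0 c4@1 c2@2 c3@3, authorship ....
After op 4 (move_right): buffer="kvgv" (len 4), cursors c1@1 c4@2 c2@3 c3@4, authorship ....
After op 5 (insert('m')): buffer="kmvmgmvm" (len 8), cursors c1@2 c4@4 c2@6 c3@8, authorship .1.4.2.3
Authorship (.=original, N=cursor N): . 1 . 4 . 2 . 3
Index 3: author = 4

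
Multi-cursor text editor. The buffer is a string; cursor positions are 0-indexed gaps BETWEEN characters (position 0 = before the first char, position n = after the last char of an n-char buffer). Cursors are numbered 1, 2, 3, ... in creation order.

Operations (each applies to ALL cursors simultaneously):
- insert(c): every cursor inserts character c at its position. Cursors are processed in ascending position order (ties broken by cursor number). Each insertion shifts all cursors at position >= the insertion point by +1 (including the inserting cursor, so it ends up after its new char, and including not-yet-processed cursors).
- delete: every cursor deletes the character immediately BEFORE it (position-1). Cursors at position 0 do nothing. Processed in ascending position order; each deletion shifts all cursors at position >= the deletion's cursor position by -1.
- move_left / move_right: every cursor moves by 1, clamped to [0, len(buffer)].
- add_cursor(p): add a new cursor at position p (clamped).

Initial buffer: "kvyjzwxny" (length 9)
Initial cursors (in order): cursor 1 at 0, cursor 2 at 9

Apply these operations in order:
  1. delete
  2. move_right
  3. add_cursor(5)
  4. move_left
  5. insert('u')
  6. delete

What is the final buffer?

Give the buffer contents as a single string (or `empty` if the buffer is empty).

Answer: kvyjzwxn

Derivation:
After op 1 (delete): buffer="kvyjzwxn" (len 8), cursors c1@0 c2@8, authorship ........
After op 2 (move_right): buffer="kvyjzwxn" (len 8), cursors c1@1 c2@8, authorship ........
After op 3 (add_cursor(5)): buffer="kvyjzwxn" (len 8), cursors c1@1 c3@5 c2@8, authorship ........
After op 4 (move_left): buffer="kvyjzwxn" (len 8), cursors c1@0 c3@4 c2@7, authorship ........
After op 5 (insert('u')): buffer="ukvyjuzwxun" (len 11), cursors c1@1 c3@6 c2@10, authorship 1....3...2.
After op 6 (delete): buffer="kvyjzwxn" (len 8), cursors c1@0 c3@4 c2@7, authorship ........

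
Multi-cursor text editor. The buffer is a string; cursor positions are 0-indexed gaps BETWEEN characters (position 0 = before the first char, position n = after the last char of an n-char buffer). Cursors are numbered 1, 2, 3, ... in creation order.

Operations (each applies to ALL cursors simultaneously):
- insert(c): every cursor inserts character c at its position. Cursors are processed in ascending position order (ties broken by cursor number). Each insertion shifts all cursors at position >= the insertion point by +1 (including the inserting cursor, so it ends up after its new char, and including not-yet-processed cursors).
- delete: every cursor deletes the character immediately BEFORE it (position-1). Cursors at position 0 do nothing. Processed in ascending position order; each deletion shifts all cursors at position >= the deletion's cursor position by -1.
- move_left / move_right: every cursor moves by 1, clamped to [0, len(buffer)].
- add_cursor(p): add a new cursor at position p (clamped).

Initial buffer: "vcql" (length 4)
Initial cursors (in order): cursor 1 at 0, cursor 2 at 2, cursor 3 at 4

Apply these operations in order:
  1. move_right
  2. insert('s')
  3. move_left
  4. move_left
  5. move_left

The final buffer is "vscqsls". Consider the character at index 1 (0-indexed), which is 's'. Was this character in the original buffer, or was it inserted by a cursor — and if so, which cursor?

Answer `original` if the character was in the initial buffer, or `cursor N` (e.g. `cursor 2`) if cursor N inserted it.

After op 1 (move_right): buffer="vcql" (len 4), cursors c1@1 c2@3 c3@4, authorship ....
After op 2 (insert('s')): buffer="vscqsls" (len 7), cursors c1@2 c2@5 c3@7, authorship .1..2.3
After op 3 (move_left): buffer="vscqsls" (len 7), cursors c1@1 c2@4 c3@6, authorship .1..2.3
After op 4 (move_left): buffer="vscqsls" (len 7), cursors c1@0 c2@3 c3@5, authorship .1..2.3
After op 5 (move_left): buffer="vscqsls" (len 7), cursors c1@0 c2@2 c3@4, authorship .1..2.3
Authorship (.=original, N=cursor N): . 1 . . 2 . 3
Index 1: author = 1

Answer: cursor 1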